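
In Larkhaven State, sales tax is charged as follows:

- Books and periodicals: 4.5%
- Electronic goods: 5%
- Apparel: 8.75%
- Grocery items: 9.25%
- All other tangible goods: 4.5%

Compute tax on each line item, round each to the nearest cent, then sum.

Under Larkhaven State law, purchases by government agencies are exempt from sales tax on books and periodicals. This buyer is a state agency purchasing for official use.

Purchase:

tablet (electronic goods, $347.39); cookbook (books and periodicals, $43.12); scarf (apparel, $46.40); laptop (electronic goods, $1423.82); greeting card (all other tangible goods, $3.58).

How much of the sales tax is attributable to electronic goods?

Tablet $347.39: electronic goods → 5% → $17.37
Laptop $1423.82: electronic goods → 5% → $71.19
Tax on electronic goods = $17.37 + $71.19 = $88.56

$88.56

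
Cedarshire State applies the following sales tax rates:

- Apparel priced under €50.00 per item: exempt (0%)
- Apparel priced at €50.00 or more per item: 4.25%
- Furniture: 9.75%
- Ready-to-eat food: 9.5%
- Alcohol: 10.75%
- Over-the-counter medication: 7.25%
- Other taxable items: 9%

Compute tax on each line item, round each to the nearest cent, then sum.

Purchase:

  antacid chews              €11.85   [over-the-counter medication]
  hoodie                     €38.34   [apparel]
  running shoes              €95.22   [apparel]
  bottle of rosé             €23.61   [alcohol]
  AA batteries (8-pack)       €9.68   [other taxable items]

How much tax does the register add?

€8.32

Antacid chews €11.85: over-the-counter medication → 7.25% → €0.86
Hoodie €38.34: apparel, under €50.00 → 0% → €0.00
Running shoes €95.22: apparel, €50.00 or more → 4.25% → €4.05
Bottle of rosé €23.61: alcohol → 10.75% → €2.54
AA batteries (8-pack) €9.68: other taxable items → 9% → €0.87
Total tax = €0.86 + €4.05 + €2.54 + €0.87 = €8.32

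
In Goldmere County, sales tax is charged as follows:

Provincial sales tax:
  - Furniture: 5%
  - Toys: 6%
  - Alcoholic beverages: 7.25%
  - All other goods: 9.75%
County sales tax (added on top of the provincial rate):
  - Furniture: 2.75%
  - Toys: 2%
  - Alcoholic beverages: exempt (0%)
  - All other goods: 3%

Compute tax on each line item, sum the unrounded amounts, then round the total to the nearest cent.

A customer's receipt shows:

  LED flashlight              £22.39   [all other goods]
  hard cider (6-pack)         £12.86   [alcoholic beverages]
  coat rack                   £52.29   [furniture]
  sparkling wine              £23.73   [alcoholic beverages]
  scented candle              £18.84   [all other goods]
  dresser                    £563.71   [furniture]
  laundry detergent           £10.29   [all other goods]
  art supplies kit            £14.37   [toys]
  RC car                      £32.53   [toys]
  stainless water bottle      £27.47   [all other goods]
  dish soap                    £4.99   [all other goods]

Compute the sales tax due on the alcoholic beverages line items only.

Hard cider (6-pack) £12.86: alcoholic beverages → 7.25% + 0% county = 7.25% → £0.93235
Sparkling wine £23.73: alcoholic beverages → 7.25% + 0% county = 7.25% → £1.720425
Tax on alcoholic beverages: unrounded sum = £2.652775 → £2.65

£2.65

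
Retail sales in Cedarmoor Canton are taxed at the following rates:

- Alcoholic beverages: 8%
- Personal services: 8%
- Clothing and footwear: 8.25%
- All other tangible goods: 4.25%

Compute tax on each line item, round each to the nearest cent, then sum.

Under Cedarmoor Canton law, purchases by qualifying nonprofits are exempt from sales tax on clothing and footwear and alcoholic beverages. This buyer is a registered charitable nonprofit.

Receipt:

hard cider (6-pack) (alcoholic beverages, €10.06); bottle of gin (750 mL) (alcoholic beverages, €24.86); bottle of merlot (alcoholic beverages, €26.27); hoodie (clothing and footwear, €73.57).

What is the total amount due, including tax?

€134.76

Hard cider (6-pack) €10.06: alcoholic beverages, buyer-exempt → 0% → €0.00
Bottle of gin (750 mL) €24.86: alcoholic beverages, buyer-exempt → 0% → €0.00
Bottle of merlot €26.27: alcoholic beverages, buyer-exempt → 0% → €0.00
Hoodie €73.57: clothing and footwear, buyer-exempt → 0% → €0.00
Subtotal = €134.76; tax = €0.00; total due = €134.76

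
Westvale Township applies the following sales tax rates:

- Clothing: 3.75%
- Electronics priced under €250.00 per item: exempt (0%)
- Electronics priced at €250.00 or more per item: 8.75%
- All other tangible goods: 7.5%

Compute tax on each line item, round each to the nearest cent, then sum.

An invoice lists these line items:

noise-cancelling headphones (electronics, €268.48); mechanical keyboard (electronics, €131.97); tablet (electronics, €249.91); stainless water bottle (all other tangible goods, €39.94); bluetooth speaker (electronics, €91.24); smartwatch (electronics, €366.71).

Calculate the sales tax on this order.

Noise-cancelling headphones €268.48: electronics, €250.00 or more → 8.75% → €23.49
Mechanical keyboard €131.97: electronics, under €250.00 → 0% → €0.00
Tablet €249.91: electronics, under €250.00 → 0% → €0.00
Stainless water bottle €39.94: all other tangible goods → 7.5% → €3.00
Bluetooth speaker €91.24: electronics, under €250.00 → 0% → €0.00
Smartwatch €366.71: electronics, €250.00 or more → 8.75% → €32.09
Total tax = €23.49 + €3.00 + €32.09 = €58.58

€58.58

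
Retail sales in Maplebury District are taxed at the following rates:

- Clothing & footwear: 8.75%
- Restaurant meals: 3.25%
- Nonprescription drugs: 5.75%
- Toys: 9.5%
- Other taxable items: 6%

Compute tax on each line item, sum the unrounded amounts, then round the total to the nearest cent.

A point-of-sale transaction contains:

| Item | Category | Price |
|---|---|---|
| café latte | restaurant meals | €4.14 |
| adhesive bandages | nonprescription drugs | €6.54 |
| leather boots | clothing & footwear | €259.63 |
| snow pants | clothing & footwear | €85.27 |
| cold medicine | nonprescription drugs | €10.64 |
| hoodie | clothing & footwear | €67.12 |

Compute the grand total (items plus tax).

€470.51

Café latte €4.14: restaurant meals → 3.25% → €0.13455
Adhesive bandages €6.54: nonprescription drugs → 5.75% → €0.37605
Leather boots €259.63: clothing & footwear → 8.75% → €22.717625
Snow pants €85.27: clothing & footwear → 8.75% → €7.461125
Cold medicine €10.64: nonprescription drugs → 5.75% → €0.6118
Hoodie €67.12: clothing & footwear → 8.75% → €5.873
Subtotal = €433.34; unrounded tax = €37.17415 → €37.17; total due = €470.51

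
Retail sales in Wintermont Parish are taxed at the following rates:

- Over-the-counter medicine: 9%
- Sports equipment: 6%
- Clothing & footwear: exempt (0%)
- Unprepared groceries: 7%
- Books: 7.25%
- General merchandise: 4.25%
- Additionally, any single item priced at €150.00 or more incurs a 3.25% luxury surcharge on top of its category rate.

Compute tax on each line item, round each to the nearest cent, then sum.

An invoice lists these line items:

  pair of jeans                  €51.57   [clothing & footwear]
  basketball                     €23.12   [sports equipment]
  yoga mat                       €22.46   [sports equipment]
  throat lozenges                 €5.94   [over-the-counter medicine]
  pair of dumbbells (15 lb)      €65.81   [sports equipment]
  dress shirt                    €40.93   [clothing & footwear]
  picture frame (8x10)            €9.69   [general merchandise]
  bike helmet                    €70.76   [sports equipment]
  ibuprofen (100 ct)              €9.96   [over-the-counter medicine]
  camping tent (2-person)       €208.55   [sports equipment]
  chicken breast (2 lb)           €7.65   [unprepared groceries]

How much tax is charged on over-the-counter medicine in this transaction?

Throat lozenges €5.94: over-the-counter medicine → 9% → €0.53
Ibuprofen (100 ct) €9.96: over-the-counter medicine → 9% → €0.90
Tax on over-the-counter medicine = €0.53 + €0.90 = €1.43

€1.43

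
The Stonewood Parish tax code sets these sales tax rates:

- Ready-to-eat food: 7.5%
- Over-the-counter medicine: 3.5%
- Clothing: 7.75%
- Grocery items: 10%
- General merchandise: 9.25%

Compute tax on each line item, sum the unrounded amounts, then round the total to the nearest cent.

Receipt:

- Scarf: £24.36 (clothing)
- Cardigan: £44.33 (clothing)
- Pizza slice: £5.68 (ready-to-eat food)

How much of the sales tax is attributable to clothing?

£5.32

Scarf £24.36: clothing → 7.75% → £1.8879
Cardigan £44.33: clothing → 7.75% → £3.435575
Tax on clothing: unrounded sum = £5.323475 → £5.32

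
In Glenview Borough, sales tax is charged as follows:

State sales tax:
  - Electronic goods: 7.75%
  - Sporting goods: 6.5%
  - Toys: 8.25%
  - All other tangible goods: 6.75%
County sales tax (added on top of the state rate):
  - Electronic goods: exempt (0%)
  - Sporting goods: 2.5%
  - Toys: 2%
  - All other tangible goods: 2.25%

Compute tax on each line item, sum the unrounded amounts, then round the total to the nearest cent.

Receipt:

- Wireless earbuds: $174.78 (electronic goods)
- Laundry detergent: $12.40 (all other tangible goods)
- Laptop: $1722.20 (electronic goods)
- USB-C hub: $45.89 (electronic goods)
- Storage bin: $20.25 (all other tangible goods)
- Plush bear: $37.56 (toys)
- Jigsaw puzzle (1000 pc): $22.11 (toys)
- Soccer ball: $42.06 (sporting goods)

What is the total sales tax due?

$163.41

Wireless earbuds $174.78: electronic goods → 7.75% + 0% county = 7.75% → $13.54545
Laundry detergent $12.40: all other tangible goods → 6.75% + 2.25% county = 9% → $1.116
Laptop $1722.20: electronic goods → 7.75% + 0% county = 7.75% → $133.4705
USB-C hub $45.89: electronic goods → 7.75% + 0% county = 7.75% → $3.556475
Storage bin $20.25: all other tangible goods → 6.75% + 2.25% county = 9% → $1.8225
Plush bear $37.56: toys → 8.25% + 2% county = 10.25% → $3.8499
Jigsaw puzzle (1000 pc) $22.11: toys → 8.25% + 2% county = 10.25% → $2.266275
Soccer ball $42.06: sporting goods → 6.5% + 2.5% county = 9% → $3.7854
Unrounded tax sum = $163.4125 → $163.41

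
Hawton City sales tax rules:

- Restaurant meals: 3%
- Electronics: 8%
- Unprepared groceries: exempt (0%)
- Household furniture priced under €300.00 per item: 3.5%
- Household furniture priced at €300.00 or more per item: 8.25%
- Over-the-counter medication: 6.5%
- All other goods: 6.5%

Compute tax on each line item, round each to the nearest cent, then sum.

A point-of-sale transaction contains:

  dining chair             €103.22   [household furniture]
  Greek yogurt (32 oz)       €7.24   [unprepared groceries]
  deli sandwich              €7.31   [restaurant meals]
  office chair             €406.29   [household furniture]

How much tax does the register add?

€37.35

Dining chair €103.22: household furniture, under €300.00 → 3.5% → €3.61
Greek yogurt (32 oz) €7.24: unprepared groceries → 0% → €0.00
Deli sandwich €7.31: restaurant meals → 3% → €0.22
Office chair €406.29: household furniture, €300.00 or more → 8.25% → €33.52
Total tax = €3.61 + €0.22 + €33.52 = €37.35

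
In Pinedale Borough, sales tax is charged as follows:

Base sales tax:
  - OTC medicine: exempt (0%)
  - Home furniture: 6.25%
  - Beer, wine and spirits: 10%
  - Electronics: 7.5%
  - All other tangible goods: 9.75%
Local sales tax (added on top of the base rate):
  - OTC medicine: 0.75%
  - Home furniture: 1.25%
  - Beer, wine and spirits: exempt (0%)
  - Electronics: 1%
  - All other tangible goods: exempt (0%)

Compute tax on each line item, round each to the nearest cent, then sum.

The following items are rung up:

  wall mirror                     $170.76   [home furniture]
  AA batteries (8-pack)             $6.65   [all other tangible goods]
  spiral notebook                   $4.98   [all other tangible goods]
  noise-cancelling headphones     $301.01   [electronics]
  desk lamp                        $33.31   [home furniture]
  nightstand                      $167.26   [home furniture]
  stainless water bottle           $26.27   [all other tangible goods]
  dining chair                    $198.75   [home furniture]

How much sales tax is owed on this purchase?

$72.05

Wall mirror $170.76: home furniture → 6.25% + 1.25% local = 7.5% → $12.81
AA batteries (8-pack) $6.65: all other tangible goods → 9.75% + 0% local = 9.75% → $0.65
Spiral notebook $4.98: all other tangible goods → 9.75% + 0% local = 9.75% → $0.49
Noise-cancelling headphones $301.01: electronics → 7.5% + 1% local = 8.5% → $25.59
Desk lamp $33.31: home furniture → 6.25% + 1.25% local = 7.5% → $2.50
Nightstand $167.26: home furniture → 6.25% + 1.25% local = 7.5% → $12.54
Stainless water bottle $26.27: all other tangible goods → 9.75% + 0% local = 9.75% → $2.56
Dining chair $198.75: home furniture → 6.25% + 1.25% local = 7.5% → $14.91
Total tax = $12.81 + $0.65 + $0.49 + $25.59 + $2.50 + $12.54 + $2.56 + $14.91 = $72.05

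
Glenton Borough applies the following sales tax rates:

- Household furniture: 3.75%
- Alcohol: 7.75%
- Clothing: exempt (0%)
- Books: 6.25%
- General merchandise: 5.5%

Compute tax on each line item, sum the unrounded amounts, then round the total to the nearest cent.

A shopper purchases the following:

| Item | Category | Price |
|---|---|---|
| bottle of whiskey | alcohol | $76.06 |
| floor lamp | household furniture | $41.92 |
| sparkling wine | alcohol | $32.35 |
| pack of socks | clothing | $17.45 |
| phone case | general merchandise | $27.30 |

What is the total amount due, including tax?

Bottle of whiskey $76.06: alcohol → 7.75% → $5.89465
Floor lamp $41.92: household furniture → 3.75% → $1.572
Sparkling wine $32.35: alcohol → 7.75% → $2.507125
Pack of socks $17.45: clothing → 0% → $0.00
Phone case $27.30: general merchandise → 5.5% → $1.5015
Subtotal = $195.08; unrounded tax = $11.475275 → $11.48; total due = $206.56

$206.56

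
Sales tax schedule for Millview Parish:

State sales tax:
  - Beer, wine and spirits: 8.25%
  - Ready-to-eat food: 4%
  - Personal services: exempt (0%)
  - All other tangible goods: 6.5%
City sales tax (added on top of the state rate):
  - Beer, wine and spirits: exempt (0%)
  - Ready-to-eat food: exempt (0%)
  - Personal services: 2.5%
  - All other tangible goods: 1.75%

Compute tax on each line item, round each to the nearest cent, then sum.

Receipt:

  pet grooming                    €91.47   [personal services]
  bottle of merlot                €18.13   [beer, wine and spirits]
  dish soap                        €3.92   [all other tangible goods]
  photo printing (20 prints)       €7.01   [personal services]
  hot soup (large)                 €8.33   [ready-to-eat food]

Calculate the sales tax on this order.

€4.62

Pet grooming €91.47: personal services → 0% + 2.5% city = 2.5% → €2.29
Bottle of merlot €18.13: beer, wine and spirits → 8.25% + 0% city = 8.25% → €1.50
Dish soap €3.92: all other tangible goods → 6.5% + 1.75% city = 8.25% → €0.32
Photo printing (20 prints) €7.01: personal services → 0% + 2.5% city = 2.5% → €0.18
Hot soup (large) €8.33: ready-to-eat food → 4% + 0% city = 4% → €0.33
Total tax = €2.29 + €1.50 + €0.32 + €0.18 + €0.33 = €4.62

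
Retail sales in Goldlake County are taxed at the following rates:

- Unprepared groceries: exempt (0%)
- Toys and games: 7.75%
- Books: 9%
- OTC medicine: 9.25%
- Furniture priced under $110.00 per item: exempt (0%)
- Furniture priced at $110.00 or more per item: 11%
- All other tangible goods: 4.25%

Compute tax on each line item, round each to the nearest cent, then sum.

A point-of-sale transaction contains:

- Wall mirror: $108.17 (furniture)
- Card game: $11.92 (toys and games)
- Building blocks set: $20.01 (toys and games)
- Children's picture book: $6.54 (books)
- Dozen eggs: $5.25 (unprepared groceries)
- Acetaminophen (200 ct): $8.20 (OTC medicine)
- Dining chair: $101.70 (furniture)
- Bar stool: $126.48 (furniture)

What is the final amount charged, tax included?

$406.00

Wall mirror $108.17: furniture, under $110.00 → 0% → $0.00
Card game $11.92: toys and games → 7.75% → $0.92
Building blocks set $20.01: toys and games → 7.75% → $1.55
Children's picture book $6.54: books → 9% → $0.59
Dozen eggs $5.25: unprepared groceries → 0% → $0.00
Acetaminophen (200 ct) $8.20: OTC medicine → 9.25% → $0.76
Dining chair $101.70: furniture, under $110.00 → 0% → $0.00
Bar stool $126.48: furniture, $110.00 or more → 11% → $13.91
Subtotal = $388.27; tax = $17.73; total due = $406.00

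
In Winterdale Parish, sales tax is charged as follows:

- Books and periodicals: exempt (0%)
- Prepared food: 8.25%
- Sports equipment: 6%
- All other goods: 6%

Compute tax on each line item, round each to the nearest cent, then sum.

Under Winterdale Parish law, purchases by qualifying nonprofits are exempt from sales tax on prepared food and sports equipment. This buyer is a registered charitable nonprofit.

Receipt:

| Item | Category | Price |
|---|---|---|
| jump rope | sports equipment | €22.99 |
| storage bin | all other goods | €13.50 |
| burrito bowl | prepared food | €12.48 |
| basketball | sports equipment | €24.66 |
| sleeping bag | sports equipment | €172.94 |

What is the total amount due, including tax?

€247.38

Jump rope €22.99: sports equipment, buyer-exempt → 0% → €0.00
Storage bin €13.50: all other goods → 6% → €0.81
Burrito bowl €12.48: prepared food, buyer-exempt → 0% → €0.00
Basketball €24.66: sports equipment, buyer-exempt → 0% → €0.00
Sleeping bag €172.94: sports equipment, buyer-exempt → 0% → €0.00
Subtotal = €246.57; tax = €0.81; total due = €247.38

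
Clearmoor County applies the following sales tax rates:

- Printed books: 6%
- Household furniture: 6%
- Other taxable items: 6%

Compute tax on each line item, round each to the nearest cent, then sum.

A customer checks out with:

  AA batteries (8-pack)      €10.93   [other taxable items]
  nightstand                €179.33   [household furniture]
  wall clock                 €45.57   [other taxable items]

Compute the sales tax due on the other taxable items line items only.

€3.39

AA batteries (8-pack) €10.93: other taxable items → 6% → €0.66
Wall clock €45.57: other taxable items → 6% → €2.73
Tax on other taxable items = €0.66 + €2.73 = €3.39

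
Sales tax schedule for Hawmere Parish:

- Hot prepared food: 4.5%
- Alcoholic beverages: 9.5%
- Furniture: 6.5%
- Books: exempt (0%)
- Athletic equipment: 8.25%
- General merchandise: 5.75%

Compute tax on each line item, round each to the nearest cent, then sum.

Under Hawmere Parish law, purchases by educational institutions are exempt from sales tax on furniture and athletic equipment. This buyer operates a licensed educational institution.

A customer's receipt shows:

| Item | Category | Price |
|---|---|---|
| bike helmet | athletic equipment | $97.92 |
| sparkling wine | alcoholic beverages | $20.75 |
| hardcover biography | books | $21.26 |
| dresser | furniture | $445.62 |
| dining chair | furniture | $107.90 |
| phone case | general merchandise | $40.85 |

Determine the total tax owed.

$4.32

Bike helmet $97.92: athletic equipment, buyer-exempt → 0% → $0.00
Sparkling wine $20.75: alcoholic beverages → 9.5% → $1.97
Hardcover biography $21.26: books → 0% → $0.00
Dresser $445.62: furniture, buyer-exempt → 0% → $0.00
Dining chair $107.90: furniture, buyer-exempt → 0% → $0.00
Phone case $40.85: general merchandise → 5.75% → $2.35
Total tax = $1.97 + $2.35 = $4.32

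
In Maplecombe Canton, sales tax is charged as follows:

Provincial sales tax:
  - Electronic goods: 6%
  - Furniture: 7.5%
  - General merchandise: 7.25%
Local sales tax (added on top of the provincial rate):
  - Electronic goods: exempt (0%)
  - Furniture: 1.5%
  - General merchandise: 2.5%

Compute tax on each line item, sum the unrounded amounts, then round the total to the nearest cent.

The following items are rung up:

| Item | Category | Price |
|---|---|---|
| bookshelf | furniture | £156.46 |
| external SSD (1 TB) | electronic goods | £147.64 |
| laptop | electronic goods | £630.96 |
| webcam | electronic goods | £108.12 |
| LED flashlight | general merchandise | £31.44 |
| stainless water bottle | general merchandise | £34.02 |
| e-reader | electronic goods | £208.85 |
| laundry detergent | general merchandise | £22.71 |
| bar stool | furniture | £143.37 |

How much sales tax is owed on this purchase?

Bookshelf £156.46: furniture → 7.5% + 1.5% local = 9% → £14.0814
External SSD (1 TB) £147.64: electronic goods → 6% + 0% local = 6% → £8.8584
Laptop £630.96: electronic goods → 6% + 0% local = 6% → £37.8576
Webcam £108.12: electronic goods → 6% + 0% local = 6% → £6.4872
LED flashlight £31.44: general merchandise → 7.25% + 2.5% local = 9.75% → £3.0654
Stainless water bottle £34.02: general merchandise → 7.25% + 2.5% local = 9.75% → £3.31695
E-reader £208.85: electronic goods → 6% + 0% local = 6% → £12.531
Laundry detergent £22.71: general merchandise → 7.25% + 2.5% local = 9.75% → £2.214225
Bar stool £143.37: furniture → 7.5% + 1.5% local = 9% → £12.9033
Unrounded tax sum = £101.315475 → £101.32

£101.32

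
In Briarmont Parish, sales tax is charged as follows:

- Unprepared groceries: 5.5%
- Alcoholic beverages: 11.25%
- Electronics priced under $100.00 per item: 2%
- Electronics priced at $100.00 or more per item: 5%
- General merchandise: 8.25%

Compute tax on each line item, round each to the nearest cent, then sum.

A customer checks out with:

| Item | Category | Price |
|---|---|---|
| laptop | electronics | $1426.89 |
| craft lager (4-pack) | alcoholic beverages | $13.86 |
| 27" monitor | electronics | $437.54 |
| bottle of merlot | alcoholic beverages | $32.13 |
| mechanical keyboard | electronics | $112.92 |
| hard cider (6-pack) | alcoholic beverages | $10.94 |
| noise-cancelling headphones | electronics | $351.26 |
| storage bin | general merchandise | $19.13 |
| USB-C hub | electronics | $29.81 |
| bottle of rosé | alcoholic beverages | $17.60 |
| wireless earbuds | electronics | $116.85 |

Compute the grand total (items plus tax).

Laptop $1426.89: electronics, $100.00 or more → 5% → $71.34
Craft lager (4-pack) $13.86: alcoholic beverages → 11.25% → $1.56
27" monitor $437.54: electronics, $100.00 or more → 5% → $21.88
Bottle of merlot $32.13: alcoholic beverages → 11.25% → $3.61
Mechanical keyboard $112.92: electronics, $100.00 or more → 5% → $5.65
Hard cider (6-pack) $10.94: alcoholic beverages → 11.25% → $1.23
Noise-cancelling headphones $351.26: electronics, $100.00 or more → 5% → $17.56
Storage bin $19.13: general merchandise → 8.25% → $1.58
USB-C hub $29.81: electronics, under $100.00 → 2% → $0.60
Bottle of rosé $17.60: alcoholic beverages → 11.25% → $1.98
Wireless earbuds $116.85: electronics, $100.00 or more → 5% → $5.84
Subtotal = $2568.93; tax = $132.83; total due = $2701.76

$2701.76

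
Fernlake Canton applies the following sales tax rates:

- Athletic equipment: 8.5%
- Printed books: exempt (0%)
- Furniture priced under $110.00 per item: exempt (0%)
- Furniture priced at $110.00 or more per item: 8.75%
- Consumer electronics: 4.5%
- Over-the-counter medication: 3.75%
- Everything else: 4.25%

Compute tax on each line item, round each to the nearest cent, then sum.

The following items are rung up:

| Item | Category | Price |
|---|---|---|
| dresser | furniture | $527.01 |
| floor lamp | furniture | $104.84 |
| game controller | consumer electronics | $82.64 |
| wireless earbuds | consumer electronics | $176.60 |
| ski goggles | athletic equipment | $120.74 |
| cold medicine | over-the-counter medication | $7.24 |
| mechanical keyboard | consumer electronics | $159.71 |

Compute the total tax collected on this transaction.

$75.50

Dresser $527.01: furniture, $110.00 or more → 8.75% → $46.11
Floor lamp $104.84: furniture, under $110.00 → 0% → $0.00
Game controller $82.64: consumer electronics → 4.5% → $3.72
Wireless earbuds $176.60: consumer electronics → 4.5% → $7.95
Ski goggles $120.74: athletic equipment → 8.5% → $10.26
Cold medicine $7.24: over-the-counter medication → 3.75% → $0.27
Mechanical keyboard $159.71: consumer electronics → 4.5% → $7.19
Total tax = $46.11 + $3.72 + $7.95 + $10.26 + $0.27 + $7.19 = $75.50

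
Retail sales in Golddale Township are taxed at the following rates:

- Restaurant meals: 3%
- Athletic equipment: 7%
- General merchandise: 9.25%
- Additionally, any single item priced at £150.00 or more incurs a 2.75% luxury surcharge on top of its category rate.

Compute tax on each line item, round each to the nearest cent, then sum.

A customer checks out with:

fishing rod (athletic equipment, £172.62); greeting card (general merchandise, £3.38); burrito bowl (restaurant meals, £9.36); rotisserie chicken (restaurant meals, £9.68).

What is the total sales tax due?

Fishing rod £172.62: athletic equipment → 7% + 2.75% surcharge = 9.75% → £16.83
Greeting card £3.38: general merchandise → 9.25% → £0.31
Burrito bowl £9.36: restaurant meals → 3% → £0.28
Rotisserie chicken £9.68: restaurant meals → 3% → £0.29
Total tax = £16.83 + £0.31 + £0.28 + £0.29 = £17.71

£17.71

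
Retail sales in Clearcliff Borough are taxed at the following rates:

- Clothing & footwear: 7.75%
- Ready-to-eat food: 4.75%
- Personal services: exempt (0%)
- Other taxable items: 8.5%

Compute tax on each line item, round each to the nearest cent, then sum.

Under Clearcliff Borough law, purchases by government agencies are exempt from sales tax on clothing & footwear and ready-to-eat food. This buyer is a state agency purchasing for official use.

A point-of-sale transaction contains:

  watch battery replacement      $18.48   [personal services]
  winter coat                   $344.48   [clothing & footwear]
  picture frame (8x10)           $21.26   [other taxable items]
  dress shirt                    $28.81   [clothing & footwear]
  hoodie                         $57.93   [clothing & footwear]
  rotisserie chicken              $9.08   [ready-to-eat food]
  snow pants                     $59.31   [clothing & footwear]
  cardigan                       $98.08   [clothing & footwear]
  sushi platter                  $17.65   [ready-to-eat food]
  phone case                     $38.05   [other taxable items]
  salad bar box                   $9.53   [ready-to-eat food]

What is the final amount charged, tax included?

Watch battery replacement $18.48: personal services → 0% → $0.00
Winter coat $344.48: clothing & footwear, buyer-exempt → 0% → $0.00
Picture frame (8x10) $21.26: other taxable items → 8.5% → $1.81
Dress shirt $28.81: clothing & footwear, buyer-exempt → 0% → $0.00
Hoodie $57.93: clothing & footwear, buyer-exempt → 0% → $0.00
Rotisserie chicken $9.08: ready-to-eat food, buyer-exempt → 0% → $0.00
Snow pants $59.31: clothing & footwear, buyer-exempt → 0% → $0.00
Cardigan $98.08: clothing & footwear, buyer-exempt → 0% → $0.00
Sushi platter $17.65: ready-to-eat food, buyer-exempt → 0% → $0.00
Phone case $38.05: other taxable items → 8.5% → $3.23
Salad bar box $9.53: ready-to-eat food, buyer-exempt → 0% → $0.00
Subtotal = $702.66; tax = $5.04; total due = $707.70

$707.70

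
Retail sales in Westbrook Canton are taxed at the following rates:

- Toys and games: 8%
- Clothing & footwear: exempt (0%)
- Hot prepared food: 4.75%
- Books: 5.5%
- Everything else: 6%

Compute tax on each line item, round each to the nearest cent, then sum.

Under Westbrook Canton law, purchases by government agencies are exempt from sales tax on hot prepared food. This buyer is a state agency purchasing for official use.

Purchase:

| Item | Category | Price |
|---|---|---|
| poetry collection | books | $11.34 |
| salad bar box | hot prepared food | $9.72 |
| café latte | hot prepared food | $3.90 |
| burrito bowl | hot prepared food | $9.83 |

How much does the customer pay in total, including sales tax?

$35.41

Poetry collection $11.34: books → 5.5% → $0.62
Salad bar box $9.72: hot prepared food, buyer-exempt → 0% → $0.00
Café latte $3.90: hot prepared food, buyer-exempt → 0% → $0.00
Burrito bowl $9.83: hot prepared food, buyer-exempt → 0% → $0.00
Subtotal = $34.79; tax = $0.62; total due = $35.41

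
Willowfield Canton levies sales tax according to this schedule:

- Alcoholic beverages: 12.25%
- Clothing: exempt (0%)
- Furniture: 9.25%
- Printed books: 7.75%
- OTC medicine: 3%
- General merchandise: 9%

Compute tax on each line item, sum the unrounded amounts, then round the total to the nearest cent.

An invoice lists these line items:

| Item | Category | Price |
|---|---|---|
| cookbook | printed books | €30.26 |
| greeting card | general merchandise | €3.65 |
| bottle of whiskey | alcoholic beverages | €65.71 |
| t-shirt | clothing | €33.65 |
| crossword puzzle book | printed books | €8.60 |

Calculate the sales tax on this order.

€11.39

Cookbook €30.26: printed books → 7.75% → €2.34515
Greeting card €3.65: general merchandise → 9% → €0.3285
Bottle of whiskey €65.71: alcoholic beverages → 12.25% → €8.049475
T-shirt €33.65: clothing → 0% → €0.00
Crossword puzzle book €8.60: printed books → 7.75% → €0.6665
Unrounded tax sum = €11.389625 → €11.39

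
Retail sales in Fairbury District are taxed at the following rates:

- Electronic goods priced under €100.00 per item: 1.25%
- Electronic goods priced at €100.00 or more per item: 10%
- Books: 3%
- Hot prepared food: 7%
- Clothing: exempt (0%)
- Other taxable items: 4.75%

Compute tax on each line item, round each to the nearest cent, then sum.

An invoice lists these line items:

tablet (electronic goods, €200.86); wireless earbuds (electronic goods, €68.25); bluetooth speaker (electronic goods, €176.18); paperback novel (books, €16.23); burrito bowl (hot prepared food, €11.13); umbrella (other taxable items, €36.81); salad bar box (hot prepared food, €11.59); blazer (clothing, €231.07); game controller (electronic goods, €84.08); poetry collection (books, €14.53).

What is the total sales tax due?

Tablet €200.86: electronic goods, €100.00 or more → 10% → €20.09
Wireless earbuds €68.25: electronic goods, under €100.00 → 1.25% → €0.85
Bluetooth speaker €176.18: electronic goods, €100.00 or more → 10% → €17.62
Paperback novel €16.23: books → 3% → €0.49
Burrito bowl €11.13: hot prepared food → 7% → €0.78
Umbrella €36.81: other taxable items → 4.75% → €1.75
Salad bar box €11.59: hot prepared food → 7% → €0.81
Blazer €231.07: clothing → 0% → €0.00
Game controller €84.08: electronic goods, under €100.00 → 1.25% → €1.05
Poetry collection €14.53: books → 3% → €0.44
Total tax = €20.09 + €0.85 + €17.62 + €0.49 + €0.78 + €1.75 + €0.81 + €1.05 + €0.44 = €43.88

€43.88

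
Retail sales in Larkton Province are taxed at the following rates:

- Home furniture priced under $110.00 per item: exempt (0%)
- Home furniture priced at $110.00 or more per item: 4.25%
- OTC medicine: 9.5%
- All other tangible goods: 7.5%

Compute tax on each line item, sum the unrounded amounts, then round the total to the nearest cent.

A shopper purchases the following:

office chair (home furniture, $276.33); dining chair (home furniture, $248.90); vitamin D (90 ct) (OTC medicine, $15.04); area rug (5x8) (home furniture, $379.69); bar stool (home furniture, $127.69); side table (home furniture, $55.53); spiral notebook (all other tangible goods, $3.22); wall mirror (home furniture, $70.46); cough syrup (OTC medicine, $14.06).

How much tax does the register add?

Office chair $276.33: home furniture, $110.00 or more → 4.25% → $11.744025
Dining chair $248.90: home furniture, $110.00 or more → 4.25% → $10.57825
Vitamin D (90 ct) $15.04: OTC medicine → 9.5% → $1.4288
Area rug (5x8) $379.69: home furniture, $110.00 or more → 4.25% → $16.136825
Bar stool $127.69: home furniture, $110.00 or more → 4.25% → $5.426825
Side table $55.53: home furniture, under $110.00 → 0% → $0.00
Spiral notebook $3.22: all other tangible goods → 7.5% → $0.2415
Wall mirror $70.46: home furniture, under $110.00 → 0% → $0.00
Cough syrup $14.06: OTC medicine → 9.5% → $1.3357
Unrounded tax sum = $46.891925 → $46.89

$46.89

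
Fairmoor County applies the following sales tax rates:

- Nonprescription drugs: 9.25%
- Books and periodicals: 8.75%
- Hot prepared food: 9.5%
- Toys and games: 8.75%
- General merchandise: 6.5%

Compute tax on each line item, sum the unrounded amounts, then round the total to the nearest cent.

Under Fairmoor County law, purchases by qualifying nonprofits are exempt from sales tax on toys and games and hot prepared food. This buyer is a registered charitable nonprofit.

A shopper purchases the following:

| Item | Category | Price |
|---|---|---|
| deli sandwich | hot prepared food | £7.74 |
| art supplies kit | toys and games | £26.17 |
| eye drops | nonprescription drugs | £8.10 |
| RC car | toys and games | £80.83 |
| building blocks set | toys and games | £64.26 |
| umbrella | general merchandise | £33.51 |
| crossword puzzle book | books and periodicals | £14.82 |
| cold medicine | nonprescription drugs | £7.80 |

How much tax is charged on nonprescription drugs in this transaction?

Eye drops £8.10: nonprescription drugs → 9.25% → £0.74925
Cold medicine £7.80: nonprescription drugs → 9.25% → £0.7215
Tax on nonprescription drugs: unrounded sum = £1.47075 → £1.47

£1.47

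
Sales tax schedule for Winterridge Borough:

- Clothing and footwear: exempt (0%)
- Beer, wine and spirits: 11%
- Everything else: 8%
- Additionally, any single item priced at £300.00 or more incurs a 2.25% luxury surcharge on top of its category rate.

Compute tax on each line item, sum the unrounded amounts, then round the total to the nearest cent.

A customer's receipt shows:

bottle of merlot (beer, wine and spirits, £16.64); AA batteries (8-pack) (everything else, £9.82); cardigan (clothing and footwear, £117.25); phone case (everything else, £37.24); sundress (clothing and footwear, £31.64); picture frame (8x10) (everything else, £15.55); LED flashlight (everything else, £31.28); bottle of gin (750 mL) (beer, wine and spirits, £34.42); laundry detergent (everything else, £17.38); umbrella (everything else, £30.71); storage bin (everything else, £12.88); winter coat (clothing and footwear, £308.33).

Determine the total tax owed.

Bottle of merlot £16.64: beer, wine and spirits → 11% → £1.8304
AA batteries (8-pack) £9.82: everything else → 8% → £0.7856
Cardigan £117.25: clothing and footwear → 0% → £0.00
Phone case £37.24: everything else → 8% → £2.9792
Sundress £31.64: clothing and footwear → 0% → £0.00
Picture frame (8x10) £15.55: everything else → 8% → £1.244
LED flashlight £31.28: everything else → 8% → £2.5024
Bottle of gin (750 mL) £34.42: beer, wine and spirits → 11% → £3.7862
Laundry detergent £17.38: everything else → 8% → £1.3904
Umbrella £30.71: everything else → 8% → £2.4568
Storage bin £12.88: everything else → 8% → £1.0304
Winter coat £308.33: clothing and footwear → 0% + 2.25% surcharge = 2.25% → £6.937425
Unrounded tax sum = £24.942825 → £24.94

£24.94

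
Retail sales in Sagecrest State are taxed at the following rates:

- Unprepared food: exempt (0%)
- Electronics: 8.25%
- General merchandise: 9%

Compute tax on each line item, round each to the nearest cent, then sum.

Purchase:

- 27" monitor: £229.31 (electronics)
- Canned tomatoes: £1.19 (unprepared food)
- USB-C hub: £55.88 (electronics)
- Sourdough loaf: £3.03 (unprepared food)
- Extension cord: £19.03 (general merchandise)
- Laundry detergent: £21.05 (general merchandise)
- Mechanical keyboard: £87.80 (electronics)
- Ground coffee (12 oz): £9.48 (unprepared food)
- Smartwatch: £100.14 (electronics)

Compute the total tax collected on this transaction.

27" monitor £229.31: electronics → 8.25% → £18.92
Canned tomatoes £1.19: unprepared food → 0% → £0.00
USB-C hub £55.88: electronics → 8.25% → £4.61
Sourdough loaf £3.03: unprepared food → 0% → £0.00
Extension cord £19.03: general merchandise → 9% → £1.71
Laundry detergent £21.05: general merchandise → 9% → £1.89
Mechanical keyboard £87.80: electronics → 8.25% → £7.24
Ground coffee (12 oz) £9.48: unprepared food → 0% → £0.00
Smartwatch £100.14: electronics → 8.25% → £8.26
Total tax = £18.92 + £4.61 + £1.71 + £1.89 + £7.24 + £8.26 = £42.63

£42.63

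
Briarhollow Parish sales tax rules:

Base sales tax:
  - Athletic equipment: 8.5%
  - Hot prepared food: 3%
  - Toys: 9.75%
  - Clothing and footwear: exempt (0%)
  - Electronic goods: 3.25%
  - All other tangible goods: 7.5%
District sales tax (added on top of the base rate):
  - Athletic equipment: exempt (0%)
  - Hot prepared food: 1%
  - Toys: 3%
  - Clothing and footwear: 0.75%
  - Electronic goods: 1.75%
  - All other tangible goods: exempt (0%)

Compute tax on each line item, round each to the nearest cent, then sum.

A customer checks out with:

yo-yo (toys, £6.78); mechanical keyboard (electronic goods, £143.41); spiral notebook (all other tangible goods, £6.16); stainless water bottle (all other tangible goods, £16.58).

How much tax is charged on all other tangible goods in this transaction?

Spiral notebook £6.16: all other tangible goods → 7.5% + 0% district = 7.5% → £0.46
Stainless water bottle £16.58: all other tangible goods → 7.5% + 0% district = 7.5% → £1.24
Tax on all other tangible goods = £0.46 + £1.24 = £1.70

£1.70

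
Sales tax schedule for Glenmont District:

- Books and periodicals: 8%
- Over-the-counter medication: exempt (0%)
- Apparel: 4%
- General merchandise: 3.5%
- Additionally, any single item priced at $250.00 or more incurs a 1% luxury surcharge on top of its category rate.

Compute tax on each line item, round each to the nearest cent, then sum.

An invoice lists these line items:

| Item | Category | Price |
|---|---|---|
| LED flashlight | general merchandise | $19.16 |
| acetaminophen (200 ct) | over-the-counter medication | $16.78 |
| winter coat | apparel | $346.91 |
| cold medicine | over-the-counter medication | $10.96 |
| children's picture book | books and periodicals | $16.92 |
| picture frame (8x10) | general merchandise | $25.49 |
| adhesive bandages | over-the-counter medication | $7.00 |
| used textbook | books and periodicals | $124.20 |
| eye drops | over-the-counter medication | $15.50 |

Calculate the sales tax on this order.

$30.20

LED flashlight $19.16: general merchandise → 3.5% → $0.67
Acetaminophen (200 ct) $16.78: over-the-counter medication → 0% → $0.00
Winter coat $346.91: apparel → 4% + 1% surcharge = 5% → $17.35
Cold medicine $10.96: over-the-counter medication → 0% → $0.00
Children's picture book $16.92: books and periodicals → 8% → $1.35
Picture frame (8x10) $25.49: general merchandise → 3.5% → $0.89
Adhesive bandages $7.00: over-the-counter medication → 0% → $0.00
Used textbook $124.20: books and periodicals → 8% → $9.94
Eye drops $15.50: over-the-counter medication → 0% → $0.00
Total tax = $0.67 + $17.35 + $1.35 + $0.89 + $9.94 = $30.20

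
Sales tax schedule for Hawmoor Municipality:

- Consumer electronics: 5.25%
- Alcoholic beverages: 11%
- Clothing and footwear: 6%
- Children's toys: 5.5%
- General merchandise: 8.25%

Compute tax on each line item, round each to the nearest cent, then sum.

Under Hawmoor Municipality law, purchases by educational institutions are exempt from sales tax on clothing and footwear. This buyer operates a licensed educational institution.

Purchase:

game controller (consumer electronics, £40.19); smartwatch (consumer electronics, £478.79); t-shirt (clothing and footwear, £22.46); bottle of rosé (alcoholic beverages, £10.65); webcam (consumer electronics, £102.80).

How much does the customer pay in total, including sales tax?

Game controller £40.19: consumer electronics → 5.25% → £2.11
Smartwatch £478.79: consumer electronics → 5.25% → £25.14
T-shirt £22.46: clothing and footwear, buyer-exempt → 0% → £0.00
Bottle of rosé £10.65: alcoholic beverages → 11% → £1.17
Webcam £102.80: consumer electronics → 5.25% → £5.40
Subtotal = £654.89; tax = £33.82; total due = £688.71

£688.71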